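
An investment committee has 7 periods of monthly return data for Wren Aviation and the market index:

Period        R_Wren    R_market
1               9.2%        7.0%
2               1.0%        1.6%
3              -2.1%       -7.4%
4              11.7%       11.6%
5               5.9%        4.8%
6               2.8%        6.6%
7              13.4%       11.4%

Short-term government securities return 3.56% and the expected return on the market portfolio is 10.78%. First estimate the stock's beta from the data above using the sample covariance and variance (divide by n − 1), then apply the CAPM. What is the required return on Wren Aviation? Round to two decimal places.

Mean R_i = (9.2 + 1.0 − 2.1 + 11.7 + 5.9 + 2.8 + 13.4) / 7 = 5.9857%
Mean R_m = (7.0 + 1.6 − 7.4 + 11.6 + 4.8 + 6.6 + 11.4) / 7 = 5.0857%
Σ(R_i − R̄_i)(R_m − R̄_m) = 203.7286  ⇒  Cov = 203.7286 / 6 = 33.9548
Σ(R_m − R̄_m)² = 256.3886  ⇒  Var(R_m) = 256.3886 / 6 = 42.7314
β = Cov / Var(R_m) = 33.9548 / 42.7314 = 0.7946
MRP = 10.78% − 3.56% = 7.22%
E(R) = R_f + β × MRP = 3.56% + 0.7946 × 7.22% = 9.30%

9.30%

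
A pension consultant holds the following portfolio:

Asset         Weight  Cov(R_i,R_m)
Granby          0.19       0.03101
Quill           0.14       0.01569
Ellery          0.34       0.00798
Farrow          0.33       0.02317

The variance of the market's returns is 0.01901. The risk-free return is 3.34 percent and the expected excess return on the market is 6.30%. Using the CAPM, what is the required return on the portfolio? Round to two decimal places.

9.45%

β_Granby = 0.03101 / 0.01901 = 1.6312
β_Quill = 0.01569 / 0.01901 = 0.8254
β_Ellery = 0.00798 / 0.01901 = 0.4198
β_Farrow = 0.02317 / 0.01901 = 1.2188
β_P = Σ w_i β_i = 0.19×1.6312 + 0.14×0.8254 + 0.34×0.4198 + 0.33×1.2188 = 0.9704
E(R_P) = R_f + β_P × MRP = 3.34% + 0.9704 × 6.30% = 9.45%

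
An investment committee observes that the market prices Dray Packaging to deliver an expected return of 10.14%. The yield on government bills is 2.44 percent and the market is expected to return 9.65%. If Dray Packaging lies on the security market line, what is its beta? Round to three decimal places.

MRP = 9.65% − 2.44% = 7.21%
β = (E(R) − R_f) / MRP = (10.14% − 2.44%) / 7.21% = 7.70% / 7.21% = 1.068

1.068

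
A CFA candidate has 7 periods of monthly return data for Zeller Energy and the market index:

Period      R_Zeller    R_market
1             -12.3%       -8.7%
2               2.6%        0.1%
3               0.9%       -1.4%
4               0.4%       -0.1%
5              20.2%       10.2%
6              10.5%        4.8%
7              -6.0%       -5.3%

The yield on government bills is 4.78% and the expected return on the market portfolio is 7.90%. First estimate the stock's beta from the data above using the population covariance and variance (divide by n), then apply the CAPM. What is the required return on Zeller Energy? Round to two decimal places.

Mean R_i = (-12.3 + 2.6 + 0.9 + 0.4 + 20.2 + 10.5 − 6.0) / 7 = 2.3286%
Mean R_m = (-8.7 + 0.1 − 1.4 − 0.1 + 10.2 + 4.8 − 5.3) / 7 = -0.0571%
Σ(R_i − R̄_i)(R_m − R̄_m) = 395.1414  ⇒  Cov = 395.1414 / 7 = 56.4488
Σ(R_m − R̄_m)² = 232.8171  ⇒  Var(R_m) = 232.8171 / 7 = 33.2596
β = Cov / Var(R_m) = 56.4488 / 33.2596 = 1.6972
MRP = 7.90% − 4.78% = 3.12%
E(R) = R_f + β × MRP = 4.78% + 1.6972 × 3.12% = 10.08%

10.08%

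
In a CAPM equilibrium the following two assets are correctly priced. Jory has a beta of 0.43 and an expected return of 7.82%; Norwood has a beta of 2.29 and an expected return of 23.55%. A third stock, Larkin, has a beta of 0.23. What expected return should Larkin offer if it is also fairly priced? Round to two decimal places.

6.13%

MRP (SML slope) = (23.55% − 7.82%) / (2.29 − 0.43) = 15.73% / 1.86 = 8.4570%
R_f (intercept) = 7.82% − 0.43 × 8.4570% = 4.1835%
E(R_Larkin) = R_f + β × MRP = 4.1835% + 0.23 × 8.4570% = 6.13%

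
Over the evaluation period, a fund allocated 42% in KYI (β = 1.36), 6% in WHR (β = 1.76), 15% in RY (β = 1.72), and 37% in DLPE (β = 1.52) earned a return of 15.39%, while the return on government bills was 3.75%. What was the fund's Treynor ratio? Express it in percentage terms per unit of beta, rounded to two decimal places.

β_P = 0.42×1.36 + 0.06×1.76 + 0.15×1.72 + 0.37×1.52 = 1.4972
Treynor = (R_P − R_f) / β_P = (15.39% − 3.75%) / 1.4972 = 11.64% / 1.4972 = 7.77%

7.77%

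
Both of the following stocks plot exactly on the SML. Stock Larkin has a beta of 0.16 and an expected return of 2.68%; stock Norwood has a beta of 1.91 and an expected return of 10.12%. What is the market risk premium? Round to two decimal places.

4.25%

Both satisfy E(R) = R_f + β·MRP, so the slope of the SML is
MRP = (10.12% − 2.68%) / (1.91 − 0.16) = 7.44% / 1.75 = 4.2514%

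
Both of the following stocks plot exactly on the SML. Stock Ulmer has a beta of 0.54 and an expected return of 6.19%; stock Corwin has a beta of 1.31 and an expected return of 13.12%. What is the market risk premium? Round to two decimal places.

9.00%

Both satisfy E(R) = R_f + β·MRP, so the slope of the SML is
MRP = (13.12% − 6.19%) / (1.31 − 0.54) = 6.93% / 0.77 = 9.0000%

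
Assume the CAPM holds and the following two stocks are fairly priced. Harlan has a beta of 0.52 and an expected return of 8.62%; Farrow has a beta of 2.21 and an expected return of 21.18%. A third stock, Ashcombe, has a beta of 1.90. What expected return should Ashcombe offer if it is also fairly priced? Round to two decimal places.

MRP (SML slope) = (21.18% − 8.62%) / (2.21 − 0.52) = 12.56% / 1.69 = 7.4320%
R_f (intercept) = 8.62% − 0.52 × 7.4320% = 4.7554%
E(R_Ashcombe) = R_f + β × MRP = 4.7554% + 1.90 × 7.4320% = 18.88%

18.88%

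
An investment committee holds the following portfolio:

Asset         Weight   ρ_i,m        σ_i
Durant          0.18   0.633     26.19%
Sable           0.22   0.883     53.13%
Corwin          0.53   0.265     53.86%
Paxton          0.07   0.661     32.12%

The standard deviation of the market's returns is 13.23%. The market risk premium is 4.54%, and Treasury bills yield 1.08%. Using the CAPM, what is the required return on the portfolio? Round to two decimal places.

β_Durant = 0.633 × 26.19% / 13.23% = 1.2531
β_Sable = 0.883 × 53.13% / 13.23% = 3.5460
β_Corwin = 0.265 × 53.86% / 13.23% = 1.0788
β_Paxton = 0.661 × 32.12% / 13.23% = 1.6048
β_P = Σ w_i β_i = 0.18×1.2531 + 0.22×3.5460 + 0.53×1.0788 + 0.07×1.6048 = 1.6898
E(R_P) = R_f + β_P × MRP = 1.08% + 1.6898 × 4.54% = 8.75%

8.75%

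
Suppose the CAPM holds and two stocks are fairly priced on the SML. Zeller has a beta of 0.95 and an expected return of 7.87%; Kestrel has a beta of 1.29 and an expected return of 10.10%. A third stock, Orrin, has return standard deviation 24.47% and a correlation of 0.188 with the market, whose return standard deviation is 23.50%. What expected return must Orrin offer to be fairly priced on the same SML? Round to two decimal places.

MRP = (10.10% − 7.87%) / (1.29 − 0.95) = 6.5588%
R_f = 7.87% − 0.95 × 6.5588% = 1.6391%
β_Orrin = ρ·σ_i/σ_m = 0.188 × 24.47 / 23.50 = 0.1958
E(R_Orrin) = R_f + β × MRP = 1.6391% + 0.1958 × 6.5588% = 2.92%

2.92%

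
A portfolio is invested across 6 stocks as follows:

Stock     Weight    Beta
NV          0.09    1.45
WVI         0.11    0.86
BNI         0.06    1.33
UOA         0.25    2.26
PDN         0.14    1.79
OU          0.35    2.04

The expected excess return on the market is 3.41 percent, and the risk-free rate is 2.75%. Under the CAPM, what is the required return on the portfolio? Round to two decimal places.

β_P = Σ w_i β_i = 0.09×1.45 + 0.11×0.86 + 0.06×1.33 + 0.25×2.26 + 0.14×1.79 + 0.35×2.04 = 1.8345
E(R_P) = R_f + β_P × MRP = 2.75% + 1.8345 × 3.41% = 9.01%

9.01%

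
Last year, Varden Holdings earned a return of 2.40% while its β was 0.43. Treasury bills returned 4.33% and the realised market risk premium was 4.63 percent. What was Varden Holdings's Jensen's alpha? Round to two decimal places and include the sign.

CAPM benchmark = R_f + β(R_m − R_f) = 4.33% + 0.43 × 4.63% = 6.3209%
α = actual − benchmark = 2.40% − 6.3209% = -3.92%

-3.92%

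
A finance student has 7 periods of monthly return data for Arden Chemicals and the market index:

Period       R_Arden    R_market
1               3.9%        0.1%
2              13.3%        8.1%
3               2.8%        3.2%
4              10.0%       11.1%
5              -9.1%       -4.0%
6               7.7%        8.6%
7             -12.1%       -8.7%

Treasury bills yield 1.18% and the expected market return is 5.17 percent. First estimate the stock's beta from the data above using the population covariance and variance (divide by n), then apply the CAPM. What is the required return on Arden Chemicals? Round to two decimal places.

6.13%

Mean R_i = (3.9 + 13.3 + 2.8 + 10.0 − 9.1 + 7.7 − 12.1) / 7 = 2.3571%
Mean R_m = (0.1 + 8.1 + 3.2 + 11.1 − 4.0 + 8.6 − 8.7) / 7 = 2.6286%
Σ(R_i − R̄_i)(R_m − R̄_m) = 392.5986  ⇒  Cov = 392.5986 / 7 = 56.0855
Σ(R_m − R̄_m)² = 316.3543  ⇒  Var(R_m) = 316.3543 / 7 = 45.1935
β = Cov / Var(R_m) = 56.0855 / 45.1935 = 1.2410
MRP = 5.17% − 1.18% = 3.99%
E(R) = R_f + β × MRP = 1.18% + 1.2410 × 3.99% = 6.13%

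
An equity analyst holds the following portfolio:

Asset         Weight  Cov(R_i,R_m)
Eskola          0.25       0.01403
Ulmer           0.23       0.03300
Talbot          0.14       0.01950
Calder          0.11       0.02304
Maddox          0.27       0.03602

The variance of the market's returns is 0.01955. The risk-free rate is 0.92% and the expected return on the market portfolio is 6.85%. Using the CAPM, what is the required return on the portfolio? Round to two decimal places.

8.83%

β_Eskola = 0.01403 / 0.01955 = 0.7176
β_Ulmer = 0.03300 / 0.01955 = 1.6880
β_Talbot = 0.01950 / 0.01955 = 0.9974
β_Calder = 0.02304 / 0.01955 = 1.1785
β_Maddox = 0.03602 / 0.01955 = 1.8425
β_P = Σ w_i β_i = 0.25×0.7176 + 0.23×1.6880 + 0.14×0.9974 + 0.11×1.1785 + 0.27×1.8425 = 1.3344
MRP = 6.85% − 0.92% = 5.93%
E(R_P) = R_f + β_P × MRP = 0.92% + 1.3344 × 5.93% = 8.83%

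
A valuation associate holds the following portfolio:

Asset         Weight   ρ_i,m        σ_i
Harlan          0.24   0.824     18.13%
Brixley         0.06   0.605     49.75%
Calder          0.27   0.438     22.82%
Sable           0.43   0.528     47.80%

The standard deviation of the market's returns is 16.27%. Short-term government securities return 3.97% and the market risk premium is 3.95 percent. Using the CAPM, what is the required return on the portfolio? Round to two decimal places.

8.57%

β_Harlan = 0.824 × 18.13% / 16.27% = 0.9182
β_Brixley = 0.605 × 49.75% / 16.27% = 1.8500
β_Calder = 0.438 × 22.82% / 16.27% = 0.6143
β_Sable = 0.528 × 47.80% / 16.27% = 1.5512
β_P = Σ w_i β_i = 0.24×0.9182 + 0.06×1.8500 + 0.27×0.6143 + 0.43×1.5512 = 1.1642
E(R_P) = R_f + β_P × MRP = 3.97% + 1.1642 × 3.95% = 8.57%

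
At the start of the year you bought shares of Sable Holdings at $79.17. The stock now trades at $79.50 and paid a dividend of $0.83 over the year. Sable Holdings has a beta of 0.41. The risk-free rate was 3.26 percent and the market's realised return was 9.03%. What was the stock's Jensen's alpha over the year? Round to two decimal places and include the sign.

Realised HPR = (P1 + D1 − P0) / P0 = (79.50 + 0.83 − 79.17) / 79.17 = 1.16 / 79.17 = 1.4652%
MRP = 9.03% − 3.26% = 5.77%
CAPM required = R_f + β·MRP = 3.26% + 0.41 × 5.77% = 5.6257%
α = realised − required = 1.4652% − 5.6257% = -4.16%

-4.16%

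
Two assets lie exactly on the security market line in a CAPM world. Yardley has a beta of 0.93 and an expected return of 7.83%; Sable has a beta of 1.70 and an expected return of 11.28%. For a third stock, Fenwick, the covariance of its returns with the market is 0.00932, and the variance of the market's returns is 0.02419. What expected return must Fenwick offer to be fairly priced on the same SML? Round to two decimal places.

MRP = (11.28% − 7.83%) / (1.70 − 0.93) = 4.4805%
R_f = 7.83% − 0.93 × 4.4805% = 3.6631%
β_Fenwick = Cov / Var(R_m) = 0.00932 / 0.02419 = 0.3853
E(R_Fenwick) = R_f + β × MRP = 3.6631% + 0.3853 × 4.4805% = 5.39%

5.39%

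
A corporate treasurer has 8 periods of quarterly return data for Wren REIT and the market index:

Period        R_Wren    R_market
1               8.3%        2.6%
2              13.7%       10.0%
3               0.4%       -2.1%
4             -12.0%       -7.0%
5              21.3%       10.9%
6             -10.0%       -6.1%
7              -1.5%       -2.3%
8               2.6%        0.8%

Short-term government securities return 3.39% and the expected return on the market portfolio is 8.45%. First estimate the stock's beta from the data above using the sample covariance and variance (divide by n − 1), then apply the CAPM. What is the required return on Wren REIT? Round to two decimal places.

Mean R_i = (8.3 + 13.7 + 0.4 − 12.0 + 21.3 − 10.0 − 1.5 + 2.6) / 8 = 2.8500%
Mean R_m = (2.6 + 10.0 − 2.1 − 7.0 + 10.9 − 6.1 − 2.3 + 0.8) / 8 = 0.8500%
Σ(R_i − R̄_i)(R_m − R̄_m) = 521.0600  ⇒  Cov = 521.0600 / 7 = 74.4371
Σ(R_m − R̄_m)² = 316.3400  ⇒  Var(R_m) = 316.3400 / 7 = 45.1914
β = Cov / Var(R_m) = 74.4371 / 45.1914 = 1.6472
MRP = 8.45% − 3.39% = 5.06%
E(R) = R_f + β × MRP = 3.39% + 1.6472 × 5.06% = 11.72%

11.72%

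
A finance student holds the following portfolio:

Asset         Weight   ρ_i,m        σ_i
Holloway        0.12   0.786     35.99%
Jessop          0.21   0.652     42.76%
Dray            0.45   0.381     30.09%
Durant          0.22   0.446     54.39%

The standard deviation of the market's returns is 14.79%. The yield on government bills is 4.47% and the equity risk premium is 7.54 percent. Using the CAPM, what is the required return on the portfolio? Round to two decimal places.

β_Holloway = 0.786 × 35.99% / 14.79% = 1.9127
β_Jessop = 0.652 × 42.76% / 14.79% = 1.8850
β_Dray = 0.381 × 30.09% / 14.79% = 0.7751
β_Durant = 0.446 × 54.39% / 14.79% = 1.6402
β_P = Σ w_i β_i = 0.12×1.9127 + 0.21×1.8850 + 0.45×0.7751 + 0.22×1.6402 = 1.3350
E(R_P) = R_f + β_P × MRP = 4.47% + 1.3350 × 7.54% = 14.54%

14.54%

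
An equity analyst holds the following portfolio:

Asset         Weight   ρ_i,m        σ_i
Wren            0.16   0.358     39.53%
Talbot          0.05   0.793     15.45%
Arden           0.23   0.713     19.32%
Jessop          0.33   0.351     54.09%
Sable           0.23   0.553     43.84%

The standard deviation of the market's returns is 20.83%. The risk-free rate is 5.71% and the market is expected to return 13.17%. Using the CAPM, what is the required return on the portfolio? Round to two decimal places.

12.12%

β_Wren = 0.358 × 39.53% / 20.83% = 0.6794
β_Talbot = 0.793 × 15.45% / 20.83% = 0.5882
β_Arden = 0.713 × 19.32% / 20.83% = 0.6613
β_Jessop = 0.351 × 54.09% / 20.83% = 0.9115
β_Sable = 0.553 × 43.84% / 20.83% = 1.1639
β_P = Σ w_i β_i = 0.16×0.6794 + 0.05×0.5882 + 0.23×0.6613 + 0.33×0.9115 + 0.23×1.1639 = 0.8587
MRP = 13.17% − 5.71% = 7.46%
E(R_P) = R_f + β_P × MRP = 5.71% + 0.8587 × 7.46% = 12.12%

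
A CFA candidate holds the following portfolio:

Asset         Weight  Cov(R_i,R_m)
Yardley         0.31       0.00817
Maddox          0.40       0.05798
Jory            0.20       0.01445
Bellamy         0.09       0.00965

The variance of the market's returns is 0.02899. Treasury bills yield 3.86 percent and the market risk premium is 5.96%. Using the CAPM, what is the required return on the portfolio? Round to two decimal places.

9.92%

β_Yardley = 0.00817 / 0.02899 = 0.2818
β_Maddox = 0.05798 / 0.02899 = 2.0000
β_Jory = 0.01445 / 0.02899 = 0.4984
β_Bellamy = 0.00965 / 0.02899 = 0.3329
β_P = Σ w_i β_i = 0.31×0.2818 + 0.40×2.0000 + 0.20×0.4984 + 0.09×0.3329 = 1.0170
E(R_P) = R_f + β_P × MRP = 3.86% + 1.0170 × 5.96% = 9.92%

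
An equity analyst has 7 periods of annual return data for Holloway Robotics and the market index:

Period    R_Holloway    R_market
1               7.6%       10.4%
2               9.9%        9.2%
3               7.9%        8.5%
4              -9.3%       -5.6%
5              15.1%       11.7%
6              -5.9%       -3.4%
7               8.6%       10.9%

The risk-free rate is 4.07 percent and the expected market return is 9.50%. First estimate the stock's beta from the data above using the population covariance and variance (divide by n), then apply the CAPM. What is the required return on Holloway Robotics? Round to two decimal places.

10.58%

Mean R_i = (7.6 + 9.9 + 7.9 − 9.3 + 15.1 − 5.9 + 8.6) / 7 = 4.8429%
Mean R_m = (10.4 + 9.2 + 8.5 − 5.6 + 11.7 − 3.4 + 10.9) / 7 = 5.9571%
Σ(R_i − R̄_i)(R_m − R̄_m) = 377.8729  ⇒  Cov = 377.8729 / 7 = 53.9818
Σ(R_m − R̄_m)² = 315.2571  ⇒  Var(R_m) = 315.2571 / 7 = 45.0367
β = Cov / Var(R_m) = 53.9818 / 45.0367 = 1.1986
MRP = 9.50% − 4.07% = 5.43%
E(R) = R_f + β × MRP = 4.07% + 1.1986 × 5.43% = 10.58%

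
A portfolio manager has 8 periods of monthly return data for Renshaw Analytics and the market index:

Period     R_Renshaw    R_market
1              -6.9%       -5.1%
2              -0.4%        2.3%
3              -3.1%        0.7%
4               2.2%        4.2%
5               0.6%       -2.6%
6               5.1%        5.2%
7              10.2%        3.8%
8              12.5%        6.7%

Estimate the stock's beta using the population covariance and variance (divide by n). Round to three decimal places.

1.323

Mean R_i = (-6.9 − 0.4 − 3.1 + 2.2 + 0.6 + 5.1 + 10.2 + 12.5) / 8 = 2.5250%
Mean R_m = (-5.1 + 2.3 + 0.7 + 4.2 − 2.6 + 5.2 + 3.8 + 6.7) / 8 = 1.9000%
Σ(R_i − R̄_i)(R_m − R̄_m) = 150.4300  ⇒  Cov = 150.4300 / 8 = 18.8038
Σ(R_m − R̄_m)² = 113.6800  ⇒  Var(R_m) = 113.6800 / 8 = 14.2100
β = Cov / Var(R_m) = 18.8038 / 14.2100 = 1.3233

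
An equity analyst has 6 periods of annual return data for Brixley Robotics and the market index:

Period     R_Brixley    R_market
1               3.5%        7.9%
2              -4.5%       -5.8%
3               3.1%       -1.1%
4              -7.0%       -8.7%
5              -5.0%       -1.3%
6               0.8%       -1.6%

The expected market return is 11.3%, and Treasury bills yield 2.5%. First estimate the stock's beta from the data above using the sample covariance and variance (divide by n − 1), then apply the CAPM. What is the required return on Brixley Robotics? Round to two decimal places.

Mean R_i = (3.5 − 4.5 + 3.1 − 7.0 − 5.0 + 0.8) / 6 = -1.5167%
Mean R_m = (7.9 − 5.8 − 1.1 − 8.7 − 1.3 − 1.6) / 6 = -1.7667%
Σ(R_i − R̄_i)(R_m − R̄_m) = 100.3833  ⇒  Cov = 100.3833 / 5 = 20.0767
Σ(R_m − R̄_m)² = 158.4733  ⇒  Var(R_m) = 158.4733 / 5 = 31.6947
β = Cov / Var(R_m) = 20.0767 / 31.6947 = 0.6334
MRP = 11.3% − 2.5% = 8.80%
E(R) = R_f + β × MRP = 2.5% + 0.6334 × 8.8% = 8.07%

8.07%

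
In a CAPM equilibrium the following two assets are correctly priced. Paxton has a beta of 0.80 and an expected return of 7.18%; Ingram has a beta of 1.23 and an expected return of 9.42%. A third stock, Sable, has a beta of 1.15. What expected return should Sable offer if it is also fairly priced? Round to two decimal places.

9.00%

MRP (SML slope) = (9.42% − 7.18%) / (1.23 − 0.80) = 2.24% / 0.43 = 5.2093%
R_f (intercept) = 7.18% − 0.80 × 5.2093% = 3.0126%
E(R_Sable) = R_f + β × MRP = 3.0126% + 1.15 × 5.2093% = 9.00%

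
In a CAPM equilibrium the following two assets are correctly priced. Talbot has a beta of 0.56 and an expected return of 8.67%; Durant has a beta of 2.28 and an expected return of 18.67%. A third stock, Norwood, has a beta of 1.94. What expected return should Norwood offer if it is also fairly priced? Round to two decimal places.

16.69%

MRP (SML slope) = (18.67% − 8.67%) / (2.28 − 0.56) = 10.00% / 1.72 = 5.8140%
R_f (intercept) = 8.67% − 0.56 × 5.8140% = 5.4142%
E(R_Norwood) = R_f + β × MRP = 5.4142% + 1.94 × 5.8140% = 16.69%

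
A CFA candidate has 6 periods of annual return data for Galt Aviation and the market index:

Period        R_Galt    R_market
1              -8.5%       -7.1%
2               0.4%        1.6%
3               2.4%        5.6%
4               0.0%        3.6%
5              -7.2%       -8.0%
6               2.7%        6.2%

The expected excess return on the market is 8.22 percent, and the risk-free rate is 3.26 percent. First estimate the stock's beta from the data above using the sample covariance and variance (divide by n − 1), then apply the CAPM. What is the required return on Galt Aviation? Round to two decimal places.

9.53%

Mean R_i = (-8.5 + 0.4 + 2.4 + 0.0 − 7.2 + 2.7) / 6 = -1.7000%
Mean R_m = (-7.1 + 1.6 + 5.6 + 3.6 − 8.0 + 6.2) / 6 = 0.3167%
Σ(R_i − R̄_i)(R_m − R̄_m) = 152.0000  ⇒  Cov = 152.0000 / 5 = 30.4000
Σ(R_m − R̄_m)² = 199.1283  ⇒  Var(R_m) = 199.1283 / 5 = 39.8257
β = Cov / Var(R_m) = 30.4000 / 39.8257 = 0.7633
E(R) = R_f + β × MRP = 3.26% + 0.7633 × 8.22% = 9.53%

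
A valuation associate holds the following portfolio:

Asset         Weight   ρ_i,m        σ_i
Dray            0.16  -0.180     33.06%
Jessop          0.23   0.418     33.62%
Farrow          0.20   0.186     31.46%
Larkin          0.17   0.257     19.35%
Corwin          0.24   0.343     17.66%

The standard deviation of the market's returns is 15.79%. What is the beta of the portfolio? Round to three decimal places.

0.364

β_Dray = -0.180 × 33.06% / 15.79% = -0.3769
β_Jessop = 0.418 × 33.62% / 15.79% = 0.8900
β_Farrow = 0.186 × 31.46% / 15.79% = 0.3706
β_Larkin = 0.257 × 19.35% / 15.79% = 0.3149
β_Corwin = 0.343 × 17.66% / 15.79% = 0.3836
β_P = Σ w_i β_i = 0.16×-0.3769 + 0.23×0.8900 + 0.20×0.3706 + 0.17×0.3149 + 0.24×0.3836 = 0.3641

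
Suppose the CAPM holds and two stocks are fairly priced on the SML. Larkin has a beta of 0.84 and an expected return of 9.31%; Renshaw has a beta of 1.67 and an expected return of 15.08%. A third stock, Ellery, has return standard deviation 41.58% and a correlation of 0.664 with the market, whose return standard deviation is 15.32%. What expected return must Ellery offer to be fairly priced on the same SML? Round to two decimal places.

MRP = (15.08% − 9.31%) / (1.67 − 0.84) = 6.9518%
R_f = 9.31% − 0.84 × 6.9518% = 3.4705%
β_Ellery = ρ·σ_i/σ_m = 0.664 × 41.58 / 15.32 = 1.8022
E(R_Ellery) = R_f + β × MRP = 3.4705% + 1.8022 × 6.9518% = 16.00%

16.00%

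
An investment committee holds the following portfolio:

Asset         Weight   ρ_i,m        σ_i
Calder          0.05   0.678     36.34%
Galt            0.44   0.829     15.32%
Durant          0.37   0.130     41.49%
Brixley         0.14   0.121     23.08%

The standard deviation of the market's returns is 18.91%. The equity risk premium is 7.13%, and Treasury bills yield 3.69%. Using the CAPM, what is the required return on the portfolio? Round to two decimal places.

7.16%

β_Calder = 0.678 × 36.34% / 18.91% = 1.3029
β_Galt = 0.829 × 15.32% / 18.91% = 0.6716
β_Durant = 0.130 × 41.49% / 18.91% = 0.2852
β_Brixley = 0.121 × 23.08% / 18.91% = 0.1477
β_P = Σ w_i β_i = 0.05×1.3029 + 0.44×0.6716 + 0.37×0.2852 + 0.14×0.1477 = 0.4869
E(R_P) = R_f + β_P × MRP = 3.69% + 0.4869 × 7.13% = 7.16%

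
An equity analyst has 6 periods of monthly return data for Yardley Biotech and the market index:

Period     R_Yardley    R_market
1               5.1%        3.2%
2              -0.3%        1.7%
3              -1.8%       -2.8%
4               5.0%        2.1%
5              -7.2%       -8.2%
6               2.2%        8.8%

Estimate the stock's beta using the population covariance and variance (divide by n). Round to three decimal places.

Mean R_i = (5.1 − 0.3 − 1.8 + 5.0 − 7.2 + 2.2) / 6 = 0.5000%
Mean R_m = (3.2 + 1.7 − 2.8 + 2.1 − 8.2 + 8.8) / 6 = 0.8000%
Σ(R_i − R̄_i)(R_m − R̄_m) = 107.3500  ⇒  Cov = 107.3500 / 6 = 17.8917
Σ(R_m − R̄_m)² = 166.2200  ⇒  Var(R_m) = 166.2200 / 6 = 27.7033
β = Cov / Var(R_m) = 17.8917 / 27.7033 = 0.6458

0.646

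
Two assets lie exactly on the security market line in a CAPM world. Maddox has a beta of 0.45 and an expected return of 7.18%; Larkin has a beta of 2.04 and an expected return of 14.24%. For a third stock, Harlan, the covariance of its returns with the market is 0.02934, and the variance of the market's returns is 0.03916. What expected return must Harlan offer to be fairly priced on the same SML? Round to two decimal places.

8.51%

MRP = (14.24% − 7.18%) / (2.04 − 0.45) = 4.4403%
R_f = 7.18% − 0.45 × 4.4403% = 5.1819%
β_Harlan = Cov / Var(R_m) = 0.02934 / 0.03916 = 0.7492
E(R_Harlan) = R_f + β × MRP = 5.1819% + 0.7492 × 4.4403% = 8.51%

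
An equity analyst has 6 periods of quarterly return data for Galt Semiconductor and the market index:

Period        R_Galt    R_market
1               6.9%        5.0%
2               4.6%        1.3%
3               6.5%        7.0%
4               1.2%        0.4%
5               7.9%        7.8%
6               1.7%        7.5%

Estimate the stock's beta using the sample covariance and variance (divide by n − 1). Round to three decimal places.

0.410

Mean R_i = (6.9 + 4.6 + 6.5 + 1.2 + 7.9 + 1.7) / 6 = 4.8000%
Mean R_m = (5.0 + 1.3 + 7.0 + 0.4 + 7.8 + 7.5) / 6 = 4.8333%
Σ(R_i − R̄_i)(R_m − R̄_m) = 21.6300  ⇒  Cov = 21.6300 / 5 = 4.3260
Σ(R_m − R̄_m)² = 52.7733  ⇒  Var(R_m) = 52.7733 / 5 = 10.5547
β = Cov / Var(R_m) = 4.3260 / 10.5547 = 0.4099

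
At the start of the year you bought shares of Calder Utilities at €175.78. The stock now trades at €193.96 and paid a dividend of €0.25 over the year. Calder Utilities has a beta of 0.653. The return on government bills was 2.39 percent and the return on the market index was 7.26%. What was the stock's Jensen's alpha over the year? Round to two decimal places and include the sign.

+4.91%

Realised HPR = (P1 + D1 − P0) / P0 = (193.96 + 0.25 − 175.78) / 175.78 = 18.43 / 175.78 = 10.4847%
MRP = 7.26% − 2.39% = 4.87%
CAPM required = R_f + β·MRP = 2.39% + 0.653 × 4.87% = 5.57011%
α = realised − required = 10.4847% − 5.57011% = +4.91%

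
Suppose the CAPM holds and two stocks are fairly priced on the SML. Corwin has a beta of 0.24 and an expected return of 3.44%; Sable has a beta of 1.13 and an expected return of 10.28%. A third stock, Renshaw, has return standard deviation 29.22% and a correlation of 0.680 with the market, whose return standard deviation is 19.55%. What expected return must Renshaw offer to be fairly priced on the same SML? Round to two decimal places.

9.41%

MRP = (10.28% − 3.44%) / (1.13 − 0.24) = 7.6854%
R_f = 3.44% − 0.24 × 7.6854% = 1.5955%
β_Renshaw = ρ·σ_i/σ_m = 0.680 × 29.22 / 19.55 = 1.0163
E(R_Renshaw) = R_f + β × MRP = 1.5955% + 1.0163 × 7.6854% = 9.41%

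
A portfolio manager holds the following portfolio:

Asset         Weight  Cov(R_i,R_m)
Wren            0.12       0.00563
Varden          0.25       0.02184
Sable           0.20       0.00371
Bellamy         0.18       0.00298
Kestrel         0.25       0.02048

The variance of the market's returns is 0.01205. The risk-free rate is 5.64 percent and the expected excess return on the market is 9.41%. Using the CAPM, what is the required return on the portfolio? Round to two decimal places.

β_Wren = 0.00563 / 0.01205 = 0.4672
β_Varden = 0.02184 / 0.01205 = 1.8124
β_Sable = 0.00371 / 0.01205 = 0.3079
β_Bellamy = 0.00298 / 0.01205 = 0.2473
β_Kestrel = 0.02048 / 0.01205 = 1.6996
β_P = Σ w_i β_i = 0.12×0.4672 + 0.25×1.8124 + 0.20×0.3079 + 0.18×0.2473 + 0.25×1.6996 = 1.0402
E(R_P) = R_f + β_P × MRP = 5.64% + 1.0402 × 9.41% = 15.43%

15.43%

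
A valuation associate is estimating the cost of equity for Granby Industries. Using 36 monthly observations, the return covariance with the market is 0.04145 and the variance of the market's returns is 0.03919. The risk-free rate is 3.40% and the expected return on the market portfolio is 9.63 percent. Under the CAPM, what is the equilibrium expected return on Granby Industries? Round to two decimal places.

β = Cov(R_i, R_m) / Var(R_m) = 0.04145 / 0.03919 = 1.0577
MRP = 9.63% − 3.40% = 6.23%
E(R) = R_f + β × MRP = 3.40% + 1.0577 × 6.23% = 9.99%

9.99%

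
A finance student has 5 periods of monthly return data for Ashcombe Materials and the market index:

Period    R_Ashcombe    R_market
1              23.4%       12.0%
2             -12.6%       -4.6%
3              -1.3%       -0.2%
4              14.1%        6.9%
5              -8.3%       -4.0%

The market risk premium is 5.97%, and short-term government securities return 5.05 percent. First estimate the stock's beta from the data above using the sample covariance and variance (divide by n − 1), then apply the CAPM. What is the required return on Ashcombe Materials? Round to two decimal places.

17.61%

Mean R_i = (23.4 − 12.6 − 1.3 + 14.1 − 8.3) / 5 = 3.0600%
Mean R_m = (12.0 − 4.6 − 0.2 + 6.9 − 4.0) / 5 = 2.0200%
Σ(R_i − R̄_i)(R_m − R̄_m) = 438.6040  ⇒  Cov = 438.6040 / 4 = 109.6510
Σ(R_m − R̄_m)² = 208.4080  ⇒  Var(R_m) = 208.4080 / 4 = 52.1020
β = Cov / Var(R_m) = 109.6510 / 52.1020 = 2.1045
E(R) = R_f + β × MRP = 5.05% + 2.1045 × 5.97% = 17.61%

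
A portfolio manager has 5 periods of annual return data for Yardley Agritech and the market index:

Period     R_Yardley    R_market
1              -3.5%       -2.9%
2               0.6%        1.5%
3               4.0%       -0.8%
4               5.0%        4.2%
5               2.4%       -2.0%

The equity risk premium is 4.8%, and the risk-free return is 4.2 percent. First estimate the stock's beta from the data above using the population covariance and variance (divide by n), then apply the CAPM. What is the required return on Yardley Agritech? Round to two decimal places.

7.70%

Mean R_i = (-3.5 + 0.6 + 4.0 + 5.0 + 2.4) / 5 = 1.7000%
Mean R_m = (-2.9 + 1.5 − 0.8 + 4.2 − 2.0) / 5 = 0.0000%
Σ(R_i − R̄_i)(R_m − R̄_m) = 24.0500  ⇒  Cov = 24.0500 / 5 = 4.8100
Σ(R_m − R̄_m)² = 32.9400  ⇒  Var(R_m) = 32.9400 / 5 = 6.5880
β = Cov / Var(R_m) = 4.8100 / 6.5880 = 0.7301
E(R) = R_f + β × MRP = 4.2% + 0.7301 × 4.8% = 7.70%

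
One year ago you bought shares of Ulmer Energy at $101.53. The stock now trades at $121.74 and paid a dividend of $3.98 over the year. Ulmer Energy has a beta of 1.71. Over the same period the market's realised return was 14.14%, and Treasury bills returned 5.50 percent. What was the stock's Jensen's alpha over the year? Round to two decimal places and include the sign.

+3.55%

Realised HPR = (P1 + D1 − P0) / P0 = (121.74 + 3.98 − 101.53) / 101.53 = 24.19 / 101.53 = 23.8255%
MRP = 14.14% − 5.50% = 8.64%
CAPM required = R_f + β·MRP = 5.50% + 1.71 × 8.64% = 20.2744%
α = realised − required = 23.8255% − 20.2744% = +3.55%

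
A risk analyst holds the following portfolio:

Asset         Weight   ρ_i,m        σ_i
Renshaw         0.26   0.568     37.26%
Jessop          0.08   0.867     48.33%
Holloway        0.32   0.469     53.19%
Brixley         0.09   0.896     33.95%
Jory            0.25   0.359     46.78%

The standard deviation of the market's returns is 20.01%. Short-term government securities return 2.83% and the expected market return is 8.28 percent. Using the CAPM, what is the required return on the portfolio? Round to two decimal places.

β_Renshaw = 0.568 × 37.26% / 20.01% = 1.0577
β_Jessop = 0.867 × 48.33% / 20.01% = 2.0941
β_Holloway = 0.469 × 53.19% / 20.01% = 1.2467
β_Brixley = 0.896 × 33.95% / 20.01% = 1.5202
β_Jory = 0.359 × 46.78% / 20.01% = 0.8393
β_P = Σ w_i β_i = 0.26×1.0577 + 0.08×2.0941 + 0.32×1.2467 + 0.09×1.5202 + 0.25×0.8393 = 1.1881
MRP = 8.28% − 2.83% = 5.45%
E(R_P) = R_f + β_P × MRP = 2.83% + 1.1881 × 5.45% = 9.31%

9.31%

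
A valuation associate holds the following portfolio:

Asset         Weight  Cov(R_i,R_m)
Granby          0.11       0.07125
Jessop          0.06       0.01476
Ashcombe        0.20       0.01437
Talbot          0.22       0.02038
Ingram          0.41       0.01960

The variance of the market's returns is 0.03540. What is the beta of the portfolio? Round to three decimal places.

β_Granby = 0.07125 / 0.03540 = 2.0127
β_Jessop = 0.01476 / 0.03540 = 0.4169
β_Ashcombe = 0.01437 / 0.03540 = 0.4059
β_Talbot = 0.02038 / 0.03540 = 0.5757
β_Ingram = 0.01960 / 0.03540 = 0.5537
β_P = Σ w_i β_i = 0.11×2.0127 + 0.06×0.4169 + 0.20×0.4059 + 0.22×0.5757 + 0.41×0.5537 = 0.6813

0.681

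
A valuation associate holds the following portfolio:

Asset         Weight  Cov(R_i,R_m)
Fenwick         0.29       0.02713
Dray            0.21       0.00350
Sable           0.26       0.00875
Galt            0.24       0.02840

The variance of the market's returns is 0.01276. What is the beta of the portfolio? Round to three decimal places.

β_Fenwick = 0.02713 / 0.01276 = 2.1262
β_Dray = 0.00350 / 0.01276 = 0.2743
β_Sable = 0.00875 / 0.01276 = 0.6857
β_Galt = 0.02840 / 0.01276 = 2.2257
β_P = Σ w_i β_i = 0.29×2.1262 + 0.21×0.2743 + 0.26×0.6857 + 0.24×2.2257 = 1.3867

1.387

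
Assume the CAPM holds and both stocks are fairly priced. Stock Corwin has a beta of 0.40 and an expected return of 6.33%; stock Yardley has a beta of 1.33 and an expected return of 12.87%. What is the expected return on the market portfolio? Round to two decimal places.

10.55%

Both satisfy E(R) = R_f + β·MRP, so the slope of the SML is
MRP = (12.87% − 6.33%) / (1.33 − 0.40) = 6.54% / 0.93 = 7.0323%
R_f = E(R_Corwin) − β_Corwin·MRP = 6.33% − 0.40 × 7.0323% = 3.5171%
E(R_m) = R_f + MRP = 3.5171% + 7.0323% = 10.55%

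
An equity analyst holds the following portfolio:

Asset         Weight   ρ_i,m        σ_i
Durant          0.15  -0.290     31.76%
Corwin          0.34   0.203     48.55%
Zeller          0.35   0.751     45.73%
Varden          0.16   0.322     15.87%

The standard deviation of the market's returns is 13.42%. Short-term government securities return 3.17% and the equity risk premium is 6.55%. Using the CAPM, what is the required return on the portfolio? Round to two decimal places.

β_Durant = -0.290 × 31.76% / 13.42% = -0.6863
β_Corwin = 0.203 × 48.55% / 13.42% = 0.7344
β_Zeller = 0.751 × 45.73% / 13.42% = 2.5591
β_Varden = 0.322 × 15.87% / 13.42% = 0.3808
β_P = Σ w_i β_i = 0.15×-0.6863 + 0.34×0.7344 + 0.35×2.5591 + 0.16×0.3808 = 1.1034
E(R_P) = R_f + β_P × MRP = 3.17% + 1.1034 × 6.55% = 10.40%

10.40%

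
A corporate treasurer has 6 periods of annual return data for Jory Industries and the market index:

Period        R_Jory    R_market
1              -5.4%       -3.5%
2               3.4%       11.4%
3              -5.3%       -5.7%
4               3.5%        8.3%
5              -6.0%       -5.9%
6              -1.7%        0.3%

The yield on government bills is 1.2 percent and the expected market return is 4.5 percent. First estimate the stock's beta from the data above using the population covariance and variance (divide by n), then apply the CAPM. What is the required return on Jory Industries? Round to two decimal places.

Mean R_i = (-5.4 + 3.4 − 5.3 + 3.5 − 6.0 − 1.7) / 6 = -1.9167%
Mean R_m = (-3.5 + 11.4 − 5.7 + 8.3 − 5.9 + 0.3) / 6 = 0.8167%
Σ(R_i − R̄_i)(R_m − R̄_m) = 161.2017  ⇒  Cov = 161.2017 / 6 = 26.8670
Σ(R_m − R̄_m)² = 274.4883  ⇒  Var(R_m) = 274.4883 / 6 = 45.7481
β = Cov / Var(R_m) = 26.8670 / 45.7481 = 0.5873
MRP = 4.5% − 1.2% = 3.30%
E(R) = R_f + β × MRP = 1.2% + 0.5873 × 3.3% = 3.14%

3.14%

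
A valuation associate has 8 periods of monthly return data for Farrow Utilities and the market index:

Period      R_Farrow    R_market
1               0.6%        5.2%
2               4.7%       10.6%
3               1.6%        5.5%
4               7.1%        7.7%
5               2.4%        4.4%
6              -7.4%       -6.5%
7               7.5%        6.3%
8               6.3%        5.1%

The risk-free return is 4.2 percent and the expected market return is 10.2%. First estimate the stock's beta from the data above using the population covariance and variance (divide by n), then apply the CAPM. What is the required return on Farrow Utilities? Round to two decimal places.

9.24%

Mean R_i = (0.6 + 4.7 + 1.6 + 7.1 + 2.4 − 7.4 + 7.5 + 6.3) / 8 = 2.8500%
Mean R_m = (5.2 + 10.6 + 5.5 + 7.7 + 4.4 − 6.5 + 6.3 + 5.1) / 8 = 4.7875%
Σ(R_i − R̄_i)(R_m − R̄_m) = 145.2950  ⇒  Cov = 145.2950 / 8 = 18.1619
Σ(R_m − R̄_m)² = 172.8888  ⇒  Var(R_m) = 172.8888 / 8 = 21.6111
β = Cov / Var(R_m) = 18.1619 / 21.6111 = 0.8404
MRP = 10.2% − 4.2% = 6.00%
E(R) = R_f + β × MRP = 4.2% + 0.8404 × 6.0% = 9.24%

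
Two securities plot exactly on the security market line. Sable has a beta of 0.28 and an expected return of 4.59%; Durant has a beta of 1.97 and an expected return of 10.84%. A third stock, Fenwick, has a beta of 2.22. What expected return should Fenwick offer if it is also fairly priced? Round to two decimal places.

MRP (SML slope) = (10.84% − 4.59%) / (1.97 − 0.28) = 6.25% / 1.69 = 3.6982%
R_f (intercept) = 4.59% − 0.28 × 3.6982% = 3.5545%
E(R_Fenwick) = R_f + β × MRP = 3.5545% + 2.22 × 3.6982% = 11.76%

11.76%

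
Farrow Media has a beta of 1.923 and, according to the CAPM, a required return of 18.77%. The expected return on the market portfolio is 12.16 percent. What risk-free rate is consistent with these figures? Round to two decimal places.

5.00%

E(R) = R_f + β(E(R_m) − R_f) = R_f(1 − β) + β·E(R_m)
18.77% = R_f × (1 − 1.923) + 1.923 × 12.16%
18.77% = R_f × -0.923 + 23.38368%
R_f = (18.77% − 23.38368%) / -0.923 = 5.00%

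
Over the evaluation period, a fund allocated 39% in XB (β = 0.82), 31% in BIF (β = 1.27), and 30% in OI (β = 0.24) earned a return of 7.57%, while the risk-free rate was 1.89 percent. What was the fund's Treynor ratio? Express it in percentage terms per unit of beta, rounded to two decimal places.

β_P = 0.39×0.82 + 0.31×1.27 + 0.30×0.24 = 0.7855
Treynor = (R_P − R_f) / β_P = (7.57% − 1.89%) / 0.7855 = 5.68% / 0.7855 = 7.23%

7.23%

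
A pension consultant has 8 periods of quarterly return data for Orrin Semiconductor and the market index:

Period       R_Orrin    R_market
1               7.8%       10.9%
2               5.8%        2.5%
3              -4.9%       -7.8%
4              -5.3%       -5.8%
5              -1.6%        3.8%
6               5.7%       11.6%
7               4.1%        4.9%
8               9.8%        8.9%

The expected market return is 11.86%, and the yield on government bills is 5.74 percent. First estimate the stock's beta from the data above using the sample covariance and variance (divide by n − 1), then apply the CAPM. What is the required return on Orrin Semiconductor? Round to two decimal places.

Mean R_i = (7.8 + 5.8 − 4.9 − 5.3 − 1.6 + 5.7 + 4.1 + 9.8) / 8 = 2.6750%
Mean R_m = (10.9 + 2.5 − 7.8 − 5.8 + 3.8 + 11.6 + 4.9 + 8.9) / 8 = 3.6250%
Σ(R_i − R̄_i)(R_m − R̄_m) = 258.2550  ⇒  Cov = 258.2550 / 7 = 36.8936
Σ(R_m − R̄_m)² = 366.6350  ⇒  Var(R_m) = 366.6350 / 7 = 52.3764
β = Cov / Var(R_m) = 36.8936 / 52.3764 = 0.7044
MRP = 11.86% − 5.74% = 6.12%
E(R) = R_f + β × MRP = 5.74% + 0.7044 × 6.12% = 10.05%

10.05%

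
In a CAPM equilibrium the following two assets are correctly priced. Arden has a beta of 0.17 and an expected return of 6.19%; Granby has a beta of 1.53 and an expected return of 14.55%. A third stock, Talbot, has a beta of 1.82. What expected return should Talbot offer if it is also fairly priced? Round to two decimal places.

16.33%

MRP (SML slope) = (14.55% − 6.19%) / (1.53 − 0.17) = 8.36% / 1.36 = 6.1471%
R_f (intercept) = 6.19% − 0.17 × 6.1471% = 5.1450%
E(R_Talbot) = R_f + β × MRP = 5.1450% + 1.82 × 6.1471% = 16.33%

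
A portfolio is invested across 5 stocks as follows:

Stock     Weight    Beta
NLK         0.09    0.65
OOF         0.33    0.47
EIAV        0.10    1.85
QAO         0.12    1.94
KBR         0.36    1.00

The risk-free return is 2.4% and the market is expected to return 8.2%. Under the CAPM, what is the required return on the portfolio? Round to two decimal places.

β_P = Σ w_i β_i = 0.09×0.65 + 0.33×0.47 + 0.10×1.85 + 0.12×1.94 + 0.36×1.00 = 0.9914
MRP = 8.2% − 2.4% = 5.80%
E(R_P) = R_f + β_P × MRP = 2.4% + 0.9914 × 5.8% = 8.15%

8.15%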